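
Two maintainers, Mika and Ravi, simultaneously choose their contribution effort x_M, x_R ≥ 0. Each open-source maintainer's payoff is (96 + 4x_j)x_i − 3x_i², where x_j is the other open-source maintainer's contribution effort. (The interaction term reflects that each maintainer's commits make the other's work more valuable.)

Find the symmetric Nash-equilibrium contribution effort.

48

Mika's payoff is (96 + 4x_R)x_M − 3x_M².
∂π/∂x_M = 96 + 4x_R − 6x_M = 0, so x_M = 16 + (2/3)x_R.
By symmetry x_R = x_M; substituting into the reaction function, (1/3)x_M = 16 and x_M = 48.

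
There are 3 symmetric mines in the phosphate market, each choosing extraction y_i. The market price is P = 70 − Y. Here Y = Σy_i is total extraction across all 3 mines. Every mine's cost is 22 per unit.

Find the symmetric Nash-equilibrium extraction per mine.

12

A representative mine's profit is π_i = y_i(70 − Y) − 22y_i, with Y = y_i + Σ_{j≠i} y_j.
First-order condition: 48 − 2y_i − Σ_{j≠i} y_j = 0.
Imposing symmetry (y_j = y for all j) turns Σ_{j≠i} y_j into 2y, so 48 = 4y and y = 12.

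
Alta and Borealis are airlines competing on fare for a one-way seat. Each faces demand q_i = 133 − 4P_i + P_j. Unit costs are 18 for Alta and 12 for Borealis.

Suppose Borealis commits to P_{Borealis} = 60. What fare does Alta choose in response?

33.125

Alta's profit: π = (P_{Alta} − 18)(133 − 4P_{Alta} + P_{Borealis}).
∂π/∂P_{Alta} = 205 − 8P_{Alta} + P_{Borealis} = 0 ⇒ P_{Alta} = 25.625 + 0.125P_{Borealis}.
At P_{Borealis} = 60: P_{Alta} = 25.625 + 0.125·60 = 33.125.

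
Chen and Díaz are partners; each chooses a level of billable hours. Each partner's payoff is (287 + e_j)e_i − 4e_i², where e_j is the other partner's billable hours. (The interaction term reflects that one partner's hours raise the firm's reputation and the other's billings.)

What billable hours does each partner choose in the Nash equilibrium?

41

Chen's payoff is (287 + e_D)e_C − 4e_C².
∂π/∂e_C = 287 + e_D − 8e_C = 0, so e_C = 35.875 + 0.125e_D.
The game is symmetric, so in equilibrium e_D = e_C: the reaction function gives 0.875e_C = 35.875, hence e_C = 41.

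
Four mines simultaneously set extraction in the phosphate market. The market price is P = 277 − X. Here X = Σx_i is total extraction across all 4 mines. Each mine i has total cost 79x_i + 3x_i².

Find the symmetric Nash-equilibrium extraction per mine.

18

A representative mine's profit is π_i = x_i(277 − X) − 79x_i − 3x_i², with X = x_i + Σ_{j≠i} x_j.
First-order condition: 198 − 8x_i − Σ_{j≠i} x_j = 0.
In a symmetric equilibrium every mine chooses the same x, so Σ_{j≠i} x_j = 3x. The condition becomes 198 − 11x = 0, giving x = 198/11 = 18.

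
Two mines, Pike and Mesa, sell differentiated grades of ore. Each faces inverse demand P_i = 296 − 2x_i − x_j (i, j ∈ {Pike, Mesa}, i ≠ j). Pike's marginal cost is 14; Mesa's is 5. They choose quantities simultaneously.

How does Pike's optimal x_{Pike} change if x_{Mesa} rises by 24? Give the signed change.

-6

Mine Pike's profit: π = x_{Pike}(296 − 2x_{Pike} − x_{Mesa}) − 14x_{Pike}.
∂π/∂x_{Pike} = 282 − 4x_{Pike} − x_{Mesa} = 0 ⇒ x_{Pike} = 70.5 − 0.25x_{Mesa}.
The reaction-function slope is −0.25, so a 24-unit rise in x_{Mesa} moves x_{Pike} by −0.25 × 24 = −6. Pike's best response falls — the actions are strategic substitutes.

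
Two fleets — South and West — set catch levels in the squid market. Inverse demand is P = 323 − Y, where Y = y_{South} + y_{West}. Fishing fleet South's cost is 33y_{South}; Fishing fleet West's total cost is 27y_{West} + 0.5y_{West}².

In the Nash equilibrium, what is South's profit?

13179.04

Fishing fleet South's profit: π = y_{South}(323 − (y_{South} + y_{West})) − 33y_{South}.
∂π/∂y_{South} = 290 − 2y_{South} − y_{West} = 0, so y_{South} = 145 − 0.5y_{West}.
For West: ∂π/∂y_{West} = 296 − 3y_{West} − y_{South} = 0 ⇒ y_{West} = 296/3 − (1/3)y_{South}.
Solving the two reaction functions simultaneously: (1 − (−0.5)(−1/3))y_{South} = 145 − 0.5·(296/3), so (5/6)y_{South} = 287/3 and y_{South} = 114.8.
Then y_{West} = 296/3 − (1/3)·114.8 = 60.4.
Price P = 323 − 175.2 = 147.8.
South's profit: (147.8 − 33)·114.8 = 13179.04.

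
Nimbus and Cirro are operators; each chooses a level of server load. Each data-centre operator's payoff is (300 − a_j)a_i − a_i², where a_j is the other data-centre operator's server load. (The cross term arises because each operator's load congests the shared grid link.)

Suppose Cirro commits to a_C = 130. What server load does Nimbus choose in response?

Nimbus's payoff is (300 − a_C)a_N − a_N².
∂π/∂a_N = 300 − a_C − 2a_N = 0, so a_N = 150 − 0.5a_C.
At a_C = 130: a_N = 150 − 0.5·130 = 85.

85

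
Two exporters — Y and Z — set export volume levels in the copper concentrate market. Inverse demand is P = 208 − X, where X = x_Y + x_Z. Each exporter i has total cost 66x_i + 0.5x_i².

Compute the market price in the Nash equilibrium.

Exporter Y's profit: π = x_Y(208 − (x_Y + x_Z)) − 66x_Y − 0.5x_Y².
∂π/∂x_Y = 142 − 3x_Y − x_Z = 0, so x_Y = 142/3 − (1/3)x_Z.
The game is symmetric, so in equilibrium x_Z = x_Y: the reaction function gives (4/3)x_Y = 142/3, hence x_Y = 35.5.
Equilibrium price: P = 208 − 71 = 137.

137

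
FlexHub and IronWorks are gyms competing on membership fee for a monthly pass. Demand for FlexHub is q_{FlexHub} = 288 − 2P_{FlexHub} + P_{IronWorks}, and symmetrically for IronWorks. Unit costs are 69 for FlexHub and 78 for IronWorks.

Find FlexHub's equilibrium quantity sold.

148.4

FlexHub's profit: π = (P_{FlexHub} − 69)(288 − 2P_{FlexHub} + P_{IronWorks}).
∂π/∂P_{FlexHub} = 426 − 4P_{FlexHub} + P_{IronWorks} = 0 ⇒ P_{FlexHub} = 106.5 + 0.25P_{IronWorks}.
Similarly P_{IronWorks} = 111 + 0.25P_{FlexHub}.
Substituting the second reaction function into the first: P_{FlexHub} = 106.5 + 0.25(111 + 0.25P_{FlexHub}), which gives 0.9375P_{FlexHub} = 134.25 ⇒ P_{FlexHub} = 143.2.
Then P_{IronWorks} = 111 + 0.25·143.2 = 146.8.
q_{FlexHub} = 288 − 2·143.2 + 146.8 = 148.4.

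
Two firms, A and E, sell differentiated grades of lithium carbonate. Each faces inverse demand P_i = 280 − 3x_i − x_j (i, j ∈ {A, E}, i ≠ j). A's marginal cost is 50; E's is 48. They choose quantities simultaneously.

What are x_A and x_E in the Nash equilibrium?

Firm A's profit: π = x_A(280 − 3x_A − x_E) − 50x_A.
∂π/∂x_A = 230 − 6x_A − x_E = 0 ⇒ x_A = 115/3 − (1/6)x_E.
Similarly x_E = 116/3 − (1/6)x_A.
Solving the two reaction functions simultaneously: (1 − (−1/6)(−1/6))x_A = 115/3 − (1/6)·(116/3), so (35/36)x_A = 287/9 and x_A = 32.8.
Then x_E = 116/3 − (1/6)·32.8 = 33.2.

32.8, 33.2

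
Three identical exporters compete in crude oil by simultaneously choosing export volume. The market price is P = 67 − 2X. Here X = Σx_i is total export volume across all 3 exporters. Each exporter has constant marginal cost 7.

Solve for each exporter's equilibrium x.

7.5

A representative exporter's profit is π_i = x_i(67 − 2X) − 7x_i, with X = x_i + Σ_{j≠i} x_j.
First-order condition: 60 − 4x_i − 2Σ_{j≠i} x_j = 0.
In a symmetric equilibrium every exporter chooses the same x, so Σ_{j≠i} x_j = 2x. The condition becomes 60 − 8x = 0, giving x = 60/8 = 7.5.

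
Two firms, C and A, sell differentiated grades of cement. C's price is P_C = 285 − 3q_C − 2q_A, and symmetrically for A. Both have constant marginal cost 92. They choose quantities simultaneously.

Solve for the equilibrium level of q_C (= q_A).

Firm C's profit: π = q_C(285 − 3q_C − 2q_A) − 92q_C.
∂π/∂q_C = 193 − 6q_C − 2q_A = 0 ⇒ q_C = 193/6 − (1/3)q_A.
Setting q_C = q_A in the reaction function: q_C = 193/6 − (1/3)q_C, so q_C = (193/6) / (4/3) = 24.125.

24.125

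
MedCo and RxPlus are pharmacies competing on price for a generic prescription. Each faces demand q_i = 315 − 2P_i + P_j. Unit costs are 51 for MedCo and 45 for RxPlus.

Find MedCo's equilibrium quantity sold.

174.4

MedCo's profit: π = (P_{MedCo} − 51)(315 − 2P_{MedCo} + P_{RxPlus}).
∂π/∂P_{MedCo} = 417 − 4P_{MedCo} + P_{RxPlus} = 0 ⇒ P_{MedCo} = 104.25 + 0.25P_{RxPlus}.
Similarly P_{RxPlus} = 101.25 + 0.25P_{MedCo}.
Plugging P_{RxPlus} into MedCo's best response: P_{MedCo} = 104.25 + 0.25(101.25 + 0.25P_{MedCo}) ⇒ 0.9375P_{MedCo} = 129.5625, so P_{MedCo} = 138.2.
Then P_{RxPlus} = 101.25 + 0.25·138.2 = 135.8.
q_{MedCo} = 315 − 2·138.2 + 135.8 = 174.4.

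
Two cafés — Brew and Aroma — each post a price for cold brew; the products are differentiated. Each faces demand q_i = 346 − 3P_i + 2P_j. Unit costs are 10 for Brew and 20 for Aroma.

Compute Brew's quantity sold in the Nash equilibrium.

Brew's profit: π = (P_{Brew} − 10)(346 − 3P_{Brew} + 2P_{Aroma}).
∂π/∂P_{Brew} = 376 − 6P_{Brew} + 2P_{Aroma} = 0 ⇒ P_{Brew} = 188/3 + (1/3)P_{Aroma}.
Similarly P_{Aroma} = 203/3 + (1/3)P_{Brew}.
Solving the two reaction functions simultaneously: (1 − (1/3)(1/3))P_{Brew} = 188/3 + (1/3)·(203/3), so (8/9)P_{Brew} = 767/9 and P_{Brew} = 95.875.
Then P_{Aroma} = 203/3 + (1/3)·95.875 = 99.625.
q_{Brew} = 346 − 3·95.875 + 2·99.625 = 257.625.

257.625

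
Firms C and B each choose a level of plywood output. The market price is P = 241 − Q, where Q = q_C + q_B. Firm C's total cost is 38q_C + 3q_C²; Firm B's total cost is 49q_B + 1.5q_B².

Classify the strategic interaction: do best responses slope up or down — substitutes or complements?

Firm C's profit: π = q_C(241 − (q_C + q_B)) − 38q_C − 3q_C².
∂π/∂q_C = 203 − 8q_C − q_B = 0, so q_C = 25.375 − 0.125q_B.
The best-response slope dq_C/dq_B = −0.125 < 0: the reaction function is downward-sloping, so the choices are strategic substitutes.

strategic substitutes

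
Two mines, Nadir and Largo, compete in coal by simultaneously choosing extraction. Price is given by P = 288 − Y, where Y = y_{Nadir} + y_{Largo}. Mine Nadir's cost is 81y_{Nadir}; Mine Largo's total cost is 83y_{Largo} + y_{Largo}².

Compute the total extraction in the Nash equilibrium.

Mine Nadir's profit: π = y_{Nadir}(288 − (y_{Nadir} + y_{Largo})) − 81y_{Nadir}.
∂π/∂y_{Nadir} = 207 − 2y_{Nadir} − y_{Largo} = 0, so y_{Nadir} = 103.5 − 0.5y_{Largo}.
For Largo: ∂π/∂y_{Largo} = 205 − 4y_{Largo} − y_{Nadir} = 0 ⇒ y_{Largo} = 51.25 − 0.25y_{Nadir}.
Solving the two reaction functions simultaneously: (1 − (−0.5)(−0.25))y_{Nadir} = 103.5 − 0.5·51.25, so 0.875y_{Nadir} = 77.875 and y_{Nadir} = 89.
Then y_{Largo} = 51.25 − 0.25·89 = 29.
Total extraction: 89 + 29 = 118.

118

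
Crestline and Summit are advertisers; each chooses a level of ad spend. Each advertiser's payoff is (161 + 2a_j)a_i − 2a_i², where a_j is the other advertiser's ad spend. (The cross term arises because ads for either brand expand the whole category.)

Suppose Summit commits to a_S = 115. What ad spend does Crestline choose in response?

Crestline's payoff is (161 + 2a_S)a_C − 2a_C².
∂π/∂a_C = 161 + 2a_S − 4a_C = 0, so a_C = 40.25 + 0.5a_S.
At a_S = 115: a_C = 40.25 + 0.5·115 = 97.75.

97.75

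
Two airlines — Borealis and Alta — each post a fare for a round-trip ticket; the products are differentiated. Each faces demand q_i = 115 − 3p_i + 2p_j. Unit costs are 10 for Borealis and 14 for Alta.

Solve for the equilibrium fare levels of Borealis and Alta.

Borealis's profit: π = (p_{Borealis} − 10)(115 − 3p_{Borealis} + 2p_{Alta}).
∂π/∂p_{Borealis} = 145 − 6p_{Borealis} + 2p_{Alta} = 0 ⇒ p_{Borealis} = 145/6 + (1/3)p_{Alta}.
Similarly p_{Alta} = 157/6 + (1/3)p_{Borealis}.
Solving the two reaction functions simultaneously: (1 − (1/3)(1/3))p_{Borealis} = 145/6 + (1/3)·(157/6), so (8/9)p_{Borealis} = 296/9 and p_{Borealis} = 37.
Then p_{Alta} = 157/6 + (1/3)·37 = 38.5.

37, 38.5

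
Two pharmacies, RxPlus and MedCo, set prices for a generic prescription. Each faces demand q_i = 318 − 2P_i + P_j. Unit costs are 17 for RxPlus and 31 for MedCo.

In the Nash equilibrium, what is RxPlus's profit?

RxPlus's profit: π = (P_{RxPlus} − 17)(318 − 2P_{RxPlus} + P_{MedCo}).
∂π/∂P_{RxPlus} = 352 − 4P_{RxPlus} + P_{MedCo} = 0 ⇒ P_{RxPlus} = 88 + 0.25P_{MedCo}.
Similarly P_{MedCo} = 95 + 0.25P_{RxPlus}.
Solving the two reaction functions simultaneously: (1 − (0.25)(0.25))P_{RxPlus} = 88 + 0.25·95, so 0.9375P_{RxPlus} = 111.75 and P_{RxPlus} = 119.2.
Then P_{MedCo} = 95 + 0.25·119.2 = 124.8.
q_{RxPlus} = 318 − 2·119.2 + 124.8 = 204.4.
Profit = (119.2 − 17)·204.4 = 20889.68.

20889.68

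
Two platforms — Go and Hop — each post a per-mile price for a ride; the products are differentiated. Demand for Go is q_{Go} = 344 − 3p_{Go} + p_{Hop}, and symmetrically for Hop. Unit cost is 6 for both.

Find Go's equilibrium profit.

13226.88

Go's profit: π = (p_{Go} − 6)(344 − 3p_{Go} + p_{Hop}).
∂π/∂p_{Go} = 362 − 6p_{Go} + p_{Hop} = 0 ⇒ p_{Go} = 181/3 + (1/6)p_{Hop}.
Setting p_{Go} = p_{Hop} in the reaction function: p_{Go} = 181/3 + (1/6)p_{Go}, so p_{Go} = (181/3) / (5/6) = 72.4.
q_{Go} = 344 − 3·72.4 + 72.4 = 199.2.
Profit = (72.4 − 6)·199.2 = 13226.88.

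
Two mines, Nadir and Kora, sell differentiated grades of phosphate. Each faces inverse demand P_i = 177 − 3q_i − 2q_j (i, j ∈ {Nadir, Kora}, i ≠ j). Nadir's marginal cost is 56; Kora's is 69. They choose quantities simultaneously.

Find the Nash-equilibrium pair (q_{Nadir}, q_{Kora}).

Mine Nadir's profit: π = q_{Nadir}(177 − 3q_{Nadir} − 2q_{Kora}) − 56q_{Nadir}.
∂π/∂q_{Nadir} = 121 − 6q_{Nadir} − 2q_{Kora} = 0 ⇒ q_{Nadir} = 121/6 − (1/3)q_{Kora}.
Similarly q_{Kora} = 18 − (1/3)q_{Nadir}.
Substituting the second reaction function into the first: q_{Nadir} = 121/6 − (1/3)(18 − (1/3)q_{Nadir}), which gives (8/9)q_{Nadir} = 85/6 ⇒ q_{Nadir} = 15.9375.
Then q_{Kora} = 18 − (1/3)·15.9375 = 12.6875.

15.9375, 12.6875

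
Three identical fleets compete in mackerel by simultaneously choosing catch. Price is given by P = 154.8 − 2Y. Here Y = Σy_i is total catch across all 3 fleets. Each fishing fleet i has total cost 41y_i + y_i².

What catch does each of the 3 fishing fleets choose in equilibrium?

A representative fishing fleet's profit is π_i = y_i(154.8 − 2Y) − 41y_i − y_i², with Y = y_i + Σ_{j≠i} y_j.
First-order condition: 113.8 − 6y_i − 2Σ_{j≠i} y_j = 0.
With identical fishing fleets, set every y_j = y: then 113.8 − 6y − 4y = 0, i.e. y = 113.8/10 = 11.38.

11.38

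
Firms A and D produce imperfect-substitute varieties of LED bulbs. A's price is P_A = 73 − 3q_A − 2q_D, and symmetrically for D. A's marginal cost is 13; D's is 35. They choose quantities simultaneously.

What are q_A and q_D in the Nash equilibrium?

Firm A's profit: π = q_A(73 − 3q_A − 2q_D) − 13q_A.
∂π/∂q_A = 60 − 6q_A − 2q_D = 0 ⇒ q_A = 10 − (1/3)q_D.
Similarly q_D = 19/3 − (1/3)q_A.
Substituting the second reaction function into the first: q_A = 10 − (1/3)(19/3 − (1/3)q_A), which gives (8/9)q_A = 71/9 ⇒ q_A = 8.875.
Then q_D = 19/3 − (1/3)·8.875 = 3.375.

8.875, 3.375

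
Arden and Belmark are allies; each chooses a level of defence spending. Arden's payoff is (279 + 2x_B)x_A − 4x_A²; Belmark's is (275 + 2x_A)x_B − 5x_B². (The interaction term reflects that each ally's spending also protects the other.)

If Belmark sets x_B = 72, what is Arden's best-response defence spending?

52.875

Expanding Arden's payoff: 279x_A + 2x_Bx_A − 4x_A².
∂π/∂x_A = 279 + 2x_B − 8x_A = 0, so x_A = 34.875 + 0.25x_B.
At x_B = 72: x_A = 34.875 + 0.25·72 = 52.875.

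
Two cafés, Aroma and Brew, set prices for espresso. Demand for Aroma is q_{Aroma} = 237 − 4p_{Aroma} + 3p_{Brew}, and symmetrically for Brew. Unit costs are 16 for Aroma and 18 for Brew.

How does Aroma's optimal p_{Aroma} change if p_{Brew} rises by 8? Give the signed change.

3

Aroma's profit: π = (p_{Aroma} − 16)(237 − 4p_{Aroma} + 3p_{Brew}).
∂π/∂p_{Aroma} = 301 − 8p_{Aroma} + 3p_{Brew} = 0 ⇒ p_{Aroma} = 37.625 + 0.375p_{Brew}.
The reaction-function slope is 0.375, so an 8-unit rise in p_{Brew} moves p_{Aroma} by 0.375 × 8 = 3. Aroma's best response rises — the actions are strategic complements.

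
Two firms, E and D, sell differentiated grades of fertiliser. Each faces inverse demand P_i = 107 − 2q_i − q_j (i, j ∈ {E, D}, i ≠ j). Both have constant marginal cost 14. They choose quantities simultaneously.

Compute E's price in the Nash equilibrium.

51.2

Firm E's profit: π = q_E(107 − 2q_E − q_D) − 14q_E.
∂π/∂q_E = 93 − 4q_E − q_D = 0 ⇒ q_E = 23.25 − 0.25q_D.
The game is symmetric, so in equilibrium q_D = q_E: the reaction function gives 1.25q_E = 23.25, hence q_E = 18.6.
P_E = 107 − 2·18.6 − 18.6 = 51.2.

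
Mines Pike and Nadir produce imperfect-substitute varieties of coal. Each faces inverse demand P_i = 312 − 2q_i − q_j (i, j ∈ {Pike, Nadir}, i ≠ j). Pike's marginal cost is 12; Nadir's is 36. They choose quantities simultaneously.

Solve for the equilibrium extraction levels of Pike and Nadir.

Mine Pike's profit: π = q_{Pike}(312 − 2q_{Pike} − q_{Nadir}) − 12q_{Pike}.
∂π/∂q_{Pike} = 300 − 4q_{Pike} − q_{Nadir} = 0 ⇒ q_{Pike} = 75 − 0.25q_{Nadir}.
Similarly q_{Nadir} = 69 − 0.25q_{Pike}.
Solving the two reaction functions simultaneously: (1 − (−0.25)(−0.25))q_{Pike} = 75 − 0.25·69, so 0.9375q_{Pike} = 57.75 and q_{Pike} = 61.6.
Then q_{Nadir} = 69 − 0.25·61.6 = 53.6.

61.6, 53.6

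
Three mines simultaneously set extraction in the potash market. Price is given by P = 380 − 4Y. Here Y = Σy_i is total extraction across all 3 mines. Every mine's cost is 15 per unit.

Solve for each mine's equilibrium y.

22.8125

A representative mine's profit is π_i = y_i(380 − 4Y) − 15y_i, with Y = y_i + Σ_{j≠i} y_j.
First-order condition: 365 − 8y_i − 4Σ_{j≠i} y_j = 0.
Imposing symmetry (y_j = y for all j) turns Σ_{j≠i} y_j into 2y, so 365 = 16y and y = 22.8125.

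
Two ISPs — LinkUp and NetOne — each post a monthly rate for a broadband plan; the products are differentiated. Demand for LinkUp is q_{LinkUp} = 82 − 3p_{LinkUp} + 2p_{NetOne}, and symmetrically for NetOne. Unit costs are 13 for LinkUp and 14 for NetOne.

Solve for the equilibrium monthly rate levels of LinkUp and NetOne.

LinkUp's profit: π = (p_{LinkUp} − 13)(82 − 3p_{LinkUp} + 2p_{NetOne}).
∂π/∂p_{LinkUp} = 121 − 6p_{LinkUp} + 2p_{NetOne} = 0 ⇒ p_{LinkUp} = 121/6 + (1/3)p_{NetOne}.
Similarly p_{NetOne} = 62/3 + (1/3)p_{LinkUp}.
Plugging p_{NetOne} into LinkUp's best response: p_{LinkUp} = 121/6 + (1/3)(62/3 + (1/3)p_{LinkUp}) ⇒ (8/9)p_{LinkUp} = 487/18, so p_{LinkUp} = 30.4375.
Then p_{NetOne} = 62/3 + (1/3)·30.4375 = 30.8125.

30.4375, 30.8125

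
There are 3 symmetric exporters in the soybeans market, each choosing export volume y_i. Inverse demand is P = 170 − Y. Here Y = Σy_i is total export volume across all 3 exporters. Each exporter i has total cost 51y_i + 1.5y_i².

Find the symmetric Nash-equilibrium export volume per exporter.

A representative exporter's profit is π_i = y_i(170 − Y) − 51y_i − 1.5y_i², with Y = y_i + Σ_{j≠i} y_j.
First-order condition: 119 − 5y_i − Σ_{j≠i} y_j = 0.
With identical exporters, set every y_j = y: then 119 − 5y − 2y = 0, i.e. y = 119/7 = 17.

17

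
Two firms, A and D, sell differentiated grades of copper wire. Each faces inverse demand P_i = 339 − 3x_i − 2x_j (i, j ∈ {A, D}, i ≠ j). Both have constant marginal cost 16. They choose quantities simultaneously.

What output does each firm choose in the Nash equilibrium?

40.375

Firm A's profit: π = x_A(339 − 3x_A − 2x_D) − 16x_A.
∂π/∂x_A = 323 − 6x_A − 2x_D = 0 ⇒ x_A = 323/6 − (1/3)x_D.
The game is symmetric, so in equilibrium x_D = x_A: the reaction function gives (4/3)x_A = 323/6, hence x_A = 40.375.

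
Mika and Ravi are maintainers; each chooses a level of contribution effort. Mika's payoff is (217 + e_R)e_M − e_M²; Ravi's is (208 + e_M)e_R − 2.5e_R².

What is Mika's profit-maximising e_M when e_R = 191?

Expanding Mika's payoff: 217e_M + e_Re_M − e_M².
∂π/∂e_M = 217 + e_R − 2e_M = 0, so e_M = 108.5 + 0.5e_R.
At e_R = 191: e_M = 108.5 + 0.5·191 = 204.

204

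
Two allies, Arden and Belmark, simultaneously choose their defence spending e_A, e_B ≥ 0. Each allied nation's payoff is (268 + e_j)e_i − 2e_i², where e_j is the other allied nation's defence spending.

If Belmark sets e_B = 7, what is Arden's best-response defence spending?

68.75

Arden's payoff is (268 + e_B)e_A − 2e_A².
∂π/∂e_A = 268 + e_B − 4e_A = 0, so e_A = 67 + 0.25e_B.
At e_B = 7: e_A = 67 + 0.25·7 = 68.75.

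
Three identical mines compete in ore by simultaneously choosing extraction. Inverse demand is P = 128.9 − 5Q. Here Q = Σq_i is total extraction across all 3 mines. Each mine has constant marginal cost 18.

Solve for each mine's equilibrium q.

A representative mine's profit is π_i = q_i(128.9 − 5Q) − 18q_i, with Q = q_i + Σ_{j≠i} q_j.
First-order condition: 110.9 − 10q_i − 5Σ_{j≠i} q_j = 0.
Imposing symmetry (q_j = q for all j) turns Σ_{j≠i} q_j into 2q, so 110.9 = 20q and q = 5.545.

5.545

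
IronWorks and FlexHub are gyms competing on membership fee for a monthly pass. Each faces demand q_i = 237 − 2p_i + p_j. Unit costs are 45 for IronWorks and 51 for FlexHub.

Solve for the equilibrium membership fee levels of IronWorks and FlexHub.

IronWorks's profit: π = (p_{IronWorks} − 45)(237 − 2p_{IronWorks} + p_{FlexHub}).
∂π/∂p_{IronWorks} = 327 − 4p_{IronWorks} + p_{FlexHub} = 0 ⇒ p_{IronWorks} = 81.75 + 0.25p_{FlexHub}.
Similarly p_{FlexHub} = 84.75 + 0.25p_{IronWorks}.
Substituting the second reaction function into the first: p_{IronWorks} = 81.75 + 0.25(84.75 + 0.25p_{IronWorks}), which gives 0.9375p_{IronWorks} = 102.9375 ⇒ p_{IronWorks} = 109.8.
Then p_{FlexHub} = 84.75 + 0.25·109.8 = 112.2.

109.8, 112.2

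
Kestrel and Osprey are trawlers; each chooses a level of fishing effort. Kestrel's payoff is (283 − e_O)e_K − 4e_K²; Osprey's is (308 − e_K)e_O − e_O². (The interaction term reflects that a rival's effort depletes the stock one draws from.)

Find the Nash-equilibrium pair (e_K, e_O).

Expanding Kestrel's payoff: 283e_K − e_Oe_K − 4e_K².
∂π/∂e_K = 283 − e_O − 8e_K = 0, so e_K = 35.375 − 0.125e_O.
Likewise for Osprey: e_O = 154 − 0.5e_K.
Solving the two reaction functions simultaneously: (1 − (−0.125)(−0.5))e_K = 35.375 − 0.125·154, so 0.9375e_K = 16.125 and e_K = 17.2.
Then e_O = 154 − 0.5·17.2 = 145.4.

17.2, 145.4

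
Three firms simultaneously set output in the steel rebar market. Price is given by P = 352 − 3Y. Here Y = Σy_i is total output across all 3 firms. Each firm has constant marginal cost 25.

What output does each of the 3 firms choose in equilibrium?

A representative firm's profit is π_i = y_i(352 − 3Y) − 25y_i, with Y = y_i + Σ_{j≠i} y_j.
First-order condition: 327 − 6y_i − 3Σ_{j≠i} y_j = 0.
In a symmetric equilibrium every firm chooses the same y, so Σ_{j≠i} y_j = 2y. The condition becomes 327 − 12y = 0, giving y = 327/12 = 27.25.

27.25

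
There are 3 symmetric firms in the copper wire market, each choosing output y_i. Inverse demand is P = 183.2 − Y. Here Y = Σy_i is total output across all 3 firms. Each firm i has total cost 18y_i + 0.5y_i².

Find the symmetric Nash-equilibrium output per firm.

A representative firm's profit is π_i = y_i(183.2 − Y) − 18y_i − 0.5y_i², with Y = y_i + Σ_{j≠i} y_j.
First-order condition: 165.2 − 3y_i − Σ_{j≠i} y_j = 0.
In a symmetric equilibrium every firm chooses the same y, so Σ_{j≠i} y_j = 2y. The condition becomes 165.2 − 5y = 0, giving y = 165.2/5 = 33.04.

33.04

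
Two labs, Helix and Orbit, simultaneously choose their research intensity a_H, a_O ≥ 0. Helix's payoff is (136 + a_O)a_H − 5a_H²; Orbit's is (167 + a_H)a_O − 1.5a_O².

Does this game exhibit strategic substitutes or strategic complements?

Expanding Helix's payoff: 136a_H + a_Oa_H − 5a_H².
∂π/∂a_H = 136 + a_O − 10a_H = 0, so a_H = 13.6 + 0.1a_O.
The best-response slope da_H/da_O = 0.1 > 0: the reaction function is upward-sloping, so the choices are strategic complements.

strategic complements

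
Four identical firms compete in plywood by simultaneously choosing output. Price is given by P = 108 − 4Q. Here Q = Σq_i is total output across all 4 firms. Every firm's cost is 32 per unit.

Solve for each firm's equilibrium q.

3.8

A representative firm's profit is π_i = q_i(108 − 4Q) − 32q_i, with Q = q_i + Σ_{j≠i} q_j.
First-order condition: 76 − 8q_i − 4Σ_{j≠i} q_j = 0.
With identical firms, set every q_j = q: then 76 − 8q − 12q = 0, i.e. q = 76/20 = 3.8.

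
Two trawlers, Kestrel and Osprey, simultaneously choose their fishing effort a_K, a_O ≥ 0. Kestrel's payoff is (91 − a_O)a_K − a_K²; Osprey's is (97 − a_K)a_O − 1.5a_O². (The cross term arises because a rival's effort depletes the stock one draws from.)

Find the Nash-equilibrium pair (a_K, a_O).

Expanding Kestrel's payoff: 91a_K − a_Oa_K − a_K².
∂π/∂a_K = 91 − a_O − 2a_K = 0, so a_K = 45.5 − 0.5a_O.
Likewise for Osprey: a_O = 97/3 − (1/3)a_K.
Plugging a_O into Kestrel's best response: a_K = 45.5 − 0.5(97/3 − (1/3)a_K) ⇒ (5/6)a_K = 88/3, so a_K = 35.2.
Then a_O = 97/3 − (1/3)·35.2 = 20.6.

35.2, 20.6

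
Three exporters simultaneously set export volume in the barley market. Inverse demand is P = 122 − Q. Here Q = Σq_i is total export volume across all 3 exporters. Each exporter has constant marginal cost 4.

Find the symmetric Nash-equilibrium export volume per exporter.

A representative exporter's profit is π_i = q_i(122 − Q) − 4q_i, with Q = q_i + Σ_{j≠i} q_j.
First-order condition: 118 − 2q_i − Σ_{j≠i} q_j = 0.
With identical exporters, set every q_j = q: then 118 − 2q − 2q = 0, i.e. q = 118/4 = 29.5.

29.5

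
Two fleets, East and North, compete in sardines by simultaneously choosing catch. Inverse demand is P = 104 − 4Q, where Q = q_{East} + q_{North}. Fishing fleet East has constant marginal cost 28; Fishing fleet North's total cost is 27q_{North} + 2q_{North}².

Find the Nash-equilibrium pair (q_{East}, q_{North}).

Fishing fleet East's profit: π = q_{East}(104 − 4(q_{East} + q_{North})) − 28q_{East}.
∂π/∂q_{East} = 76 − 8q_{East} − 4q_{North} = 0, so q_{East} = 9.5 − 0.5q_{North}.
For North: ∂π/∂q_{North} = 77 − 12q_{North} − 4q_{East} = 0 ⇒ q_{North} = 77/12 − (1/3)q_{East}.
Plugging q_{North} into East's best response: q_{East} = 9.5 − 0.5(77/12 − (1/3)q_{East}) ⇒ (5/6)q_{East} = 151/24, so q_{East} = 7.55.
Then q_{North} = 77/12 − (1/3)·7.55 = 3.9.

7.55, 3.9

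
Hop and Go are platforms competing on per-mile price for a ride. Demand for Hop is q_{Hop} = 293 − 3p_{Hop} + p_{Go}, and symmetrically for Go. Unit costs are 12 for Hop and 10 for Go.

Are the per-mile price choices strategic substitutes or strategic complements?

strategic complements

Hop's profit: π = (p_{Hop} − 12)(293 − 3p_{Hop} + p_{Go}).
∂π/∂p_{Hop} = 329 − 6p_{Hop} + p_{Go} = 0 ⇒ p_{Hop} = 329/6 + (1/6)p_{Go}.
The best-response slope dp_{Hop}/dp_{Go} = 1/6 > 0: the reaction function is upward-sloping, so the choices are strategic complements.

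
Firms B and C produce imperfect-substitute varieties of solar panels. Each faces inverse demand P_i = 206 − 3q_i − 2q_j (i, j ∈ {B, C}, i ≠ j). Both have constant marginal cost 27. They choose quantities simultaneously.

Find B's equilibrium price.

Firm B's profit: π = q_B(206 − 3q_B − 2q_C) − 27q_B.
∂π/∂q_B = 179 − 6q_B − 2q_C = 0 ⇒ q_B = 179/6 − (1/3)q_C.
Setting q_B = q_C in the reaction function: q_B = 179/6 − (1/3)q_B, so q_B = (179/6) / (4/3) = 22.375.
P_B = 206 − 3·22.375 − 2·22.375 = 94.125.

94.125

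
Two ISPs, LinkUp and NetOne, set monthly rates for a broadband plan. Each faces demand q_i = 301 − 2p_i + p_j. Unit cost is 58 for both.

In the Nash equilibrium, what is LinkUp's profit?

LinkUp's profit: π = (p_{LinkUp} − 58)(301 − 2p_{LinkUp} + p_{NetOne}).
∂π/∂p_{LinkUp} = 417 − 4p_{LinkUp} + p_{NetOne} = 0 ⇒ p_{LinkUp} = 104.25 + 0.25p_{NetOne}.
Setting p_{LinkUp} = p_{NetOne} in the reaction function: p_{LinkUp} = 104.25 + 0.25p_{LinkUp}, so p_{LinkUp} = 104.25 / 0.75 = 139.
q_{LinkUp} = 301 − 2·139 + 139 = 162.
Profit = (139 − 58)·162 = 13122.

13122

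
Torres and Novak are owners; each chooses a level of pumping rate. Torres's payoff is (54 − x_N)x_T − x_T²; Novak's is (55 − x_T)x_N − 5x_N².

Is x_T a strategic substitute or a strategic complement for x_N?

strategic substitutes

Expanding Torres's payoff: 54x_T − x_Nx_T − x_T².
∂π/∂x_T = 54 − x_N − 2x_T = 0, so x_T = 27 − 0.5x_N.
The best-response slope dx_T/dx_N = −0.5 < 0: the reaction function is downward-sloping, so the choices are strategic substitutes.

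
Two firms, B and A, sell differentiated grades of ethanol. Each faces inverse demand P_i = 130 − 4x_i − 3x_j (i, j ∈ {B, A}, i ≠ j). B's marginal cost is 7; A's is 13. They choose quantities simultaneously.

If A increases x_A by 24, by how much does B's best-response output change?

Firm B's profit: π = x_B(130 − 4x_B − 3x_A) − 7x_B.
∂π/∂x_B = 123 − 8x_B − 3x_A = 0 ⇒ x_B = 15.375 − 0.375x_A.
The reaction-function slope is −0.375, so a 24-unit rise in x_A moves x_B by −0.375 × 24 = −9. B's best response falls — the actions are strategic substitutes.

-9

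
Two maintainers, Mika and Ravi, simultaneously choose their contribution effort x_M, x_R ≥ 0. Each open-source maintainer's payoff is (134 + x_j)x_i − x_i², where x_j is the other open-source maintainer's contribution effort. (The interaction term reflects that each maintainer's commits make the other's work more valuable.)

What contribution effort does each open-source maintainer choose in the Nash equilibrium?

134

Mika's payoff is (134 + x_R)x_M − x_M².
∂π/∂x_M = 134 + x_R − 2x_M = 0, so x_M = 67 + 0.5x_R.
The game is symmetric, so in equilibrium x_R = x_M: the reaction function gives 0.5x_M = 67, hence x_M = 134.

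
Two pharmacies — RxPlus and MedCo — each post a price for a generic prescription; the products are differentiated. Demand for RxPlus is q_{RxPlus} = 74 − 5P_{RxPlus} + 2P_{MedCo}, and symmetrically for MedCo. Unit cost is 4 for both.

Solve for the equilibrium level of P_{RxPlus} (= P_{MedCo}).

RxPlus's profit: π = (P_{RxPlus} − 4)(74 − 5P_{RxPlus} + 2P_{MedCo}).
∂π/∂P_{RxPlus} = 94 − 10P_{RxPlus} + 2P_{MedCo} = 0 ⇒ P_{RxPlus} = 9.4 + 0.2P_{MedCo}.
Setting P_{RxPlus} = P_{MedCo} in the reaction function: P_{RxPlus} = 9.4 + 0.2P_{RxPlus}, so P_{RxPlus} = 9.4 / 0.8 = 11.75.

11.75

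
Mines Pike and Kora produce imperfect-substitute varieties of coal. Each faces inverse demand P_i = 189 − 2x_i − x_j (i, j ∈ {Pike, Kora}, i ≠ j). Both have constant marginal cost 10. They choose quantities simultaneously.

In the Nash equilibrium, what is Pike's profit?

Mine Pike's profit: π = x_{Pike}(189 − 2x_{Pike} − x_{Kora}) − 10x_{Pike}.
∂π/∂x_{Pike} = 179 − 4x_{Pike} − x_{Kora} = 0 ⇒ x_{Pike} = 44.75 − 0.25x_{Kora}.
Setting x_{Pike} = x_{Kora} in the reaction function: x_{Pike} = 44.75 − 0.25x_{Pike}, so x_{Pike} = 44.75 / 1.25 = 35.8.
P_{Pike} = 189 − 2·35.8 − 35.8 = 81.6.
Profit = (81.6 − 10)·35.8 = 2563.28.

2563.28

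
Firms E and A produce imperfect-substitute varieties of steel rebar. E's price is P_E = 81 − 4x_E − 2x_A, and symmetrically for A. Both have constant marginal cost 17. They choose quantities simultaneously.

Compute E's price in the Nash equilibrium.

Firm E's profit: π = x_E(81 − 4x_E − 2x_A) − 17x_E.
∂π/∂x_E = 64 − 8x_E − 2x_A = 0 ⇒ x_E = 8 − 0.25x_A.
By symmetry x_A = x_E; substituting into the reaction function, 1.25x_E = 8 and x_E = 6.4.
P_E = 81 − 4·6.4 − 2·6.4 = 42.6.

42.6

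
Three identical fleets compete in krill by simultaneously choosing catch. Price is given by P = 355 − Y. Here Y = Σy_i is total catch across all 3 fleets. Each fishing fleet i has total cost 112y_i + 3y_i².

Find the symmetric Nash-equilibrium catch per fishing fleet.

24.3

A representative fishing fleet's profit is π_i = y_i(355 − Y) − 112y_i − 3y_i², with Y = y_i + Σ_{j≠i} y_j.
First-order condition: 243 − 8y_i − Σ_{j≠i} y_j = 0.
In a symmetric equilibrium every fishing fleet chooses the same y, so Σ_{j≠i} y_j = 2y. The condition becomes 243 − 10y = 0, giving y = 243/10 = 24.3.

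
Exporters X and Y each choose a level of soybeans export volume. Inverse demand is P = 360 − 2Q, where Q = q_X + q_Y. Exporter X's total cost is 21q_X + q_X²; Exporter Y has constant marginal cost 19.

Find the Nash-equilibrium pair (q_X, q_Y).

Exporter X's profit: π = q_X(360 − 2(q_X + q_Y)) − 21q_X − q_X².
∂π/∂q_X = 339 − 6q_X − 2q_Y = 0, so q_X = 56.5 − (1/3)q_Y.
For Y: ∂π/∂q_Y = 341 − 4q_Y − 2q_X = 0 ⇒ q_Y = 85.25 − 0.5q_X.
Plugging q_Y into X's best response: q_X = 56.5 − (1/3)(85.25 − 0.5q_X) ⇒ (5/6)q_X = 337/12, so q_X = 33.7.
Then q_Y = 85.25 − 0.5·33.7 = 68.4.

33.7, 68.4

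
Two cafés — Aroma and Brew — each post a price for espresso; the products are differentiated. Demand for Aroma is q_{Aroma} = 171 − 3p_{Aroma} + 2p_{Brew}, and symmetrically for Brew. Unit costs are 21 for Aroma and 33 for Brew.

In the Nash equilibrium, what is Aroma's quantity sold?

Aroma's profit: π = (p_{Aroma} − 21)(171 − 3p_{Aroma} + 2p_{Brew}).
∂π/∂p_{Aroma} = 234 − 6p_{Aroma} + 2p_{Brew} = 0 ⇒ p_{Aroma} = 39 + (1/3)p_{Brew}.
Similarly p_{Brew} = 45 + (1/3)p_{Aroma}.
Substituting the second reaction function into the first: p_{Aroma} = 39 + (1/3)(45 + (1/3)p_{Aroma}), which gives (8/9)p_{Aroma} = 54 ⇒ p_{Aroma} = 60.75.
Then p_{Brew} = 45 + (1/3)·60.75 = 65.25.
q_{Aroma} = 171 − 3·60.75 + 2·65.25 = 119.25.

119.25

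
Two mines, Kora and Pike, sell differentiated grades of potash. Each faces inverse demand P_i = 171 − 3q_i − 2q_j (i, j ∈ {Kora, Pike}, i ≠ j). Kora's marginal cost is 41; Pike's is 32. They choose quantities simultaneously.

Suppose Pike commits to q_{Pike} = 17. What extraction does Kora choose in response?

Mine Kora's profit: π = q_{Kora}(171 − 3q_{Kora} − 2q_{Pike}) − 41q_{Kora}.
∂π/∂q_{Kora} = 130 − 6q_{Kora} − 2q_{Pike} = 0 ⇒ q_{Kora} = 65/3 − (1/3)q_{Pike}.
At q_{Pike} = 17: q_{Kora} = 65/3 − (1/3)·17 = 16.

16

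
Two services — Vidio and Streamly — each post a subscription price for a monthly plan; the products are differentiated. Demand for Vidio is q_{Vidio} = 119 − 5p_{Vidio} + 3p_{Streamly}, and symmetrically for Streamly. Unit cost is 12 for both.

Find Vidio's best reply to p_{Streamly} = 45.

31.4

Vidio's profit: π = (p_{Vidio} − 12)(119 − 5p_{Vidio} + 3p_{Streamly}).
∂π/∂p_{Vidio} = 179 − 10p_{Vidio} + 3p_{Streamly} = 0 ⇒ p_{Vidio} = 17.9 + 0.3p_{Streamly}.
At p_{Streamly} = 45: p_{Vidio} = 17.9 + 0.3·45 = 31.4.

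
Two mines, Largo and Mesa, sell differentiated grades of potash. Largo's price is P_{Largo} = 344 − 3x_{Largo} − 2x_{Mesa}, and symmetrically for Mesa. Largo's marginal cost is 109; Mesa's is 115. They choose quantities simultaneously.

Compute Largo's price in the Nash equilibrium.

Mine Largo's profit: π = x_{Largo}(344 − 3x_{Largo} − 2x_{Mesa}) − 109x_{Largo}.
∂π/∂x_{Largo} = 235 − 6x_{Largo} − 2x_{Mesa} = 0 ⇒ x_{Largo} = 235/6 − (1/3)x_{Mesa}.
Similarly x_{Mesa} = 229/6 − (1/3)x_{Largo}.
Plugging x_{Mesa} into Largo's best response: x_{Largo} = 235/6 − (1/3)(229/6 − (1/3)x_{Largo}) ⇒ (8/9)x_{Largo} = 238/9, so x_{Largo} = 29.75.
Then x_{Mesa} = 229/6 − (1/3)·29.75 = 28.25.
P_{Largo} = 344 − 3·29.75 − 2·28.25 = 198.25.

198.25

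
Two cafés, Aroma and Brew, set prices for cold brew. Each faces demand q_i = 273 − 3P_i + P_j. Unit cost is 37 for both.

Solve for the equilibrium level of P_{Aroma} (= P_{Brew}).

76.8

Aroma's profit: π = (P_{Aroma} − 37)(273 − 3P_{Aroma} + P_{Brew}).
∂π/∂P_{Aroma} = 384 − 6P_{Aroma} + P_{Brew} = 0 ⇒ P_{Aroma} = 64 + (1/6)P_{Brew}.
By symmetry P_{Brew} = P_{Aroma}; substituting into the reaction function, (5/6)P_{Aroma} = 64 and P_{Aroma} = 76.8.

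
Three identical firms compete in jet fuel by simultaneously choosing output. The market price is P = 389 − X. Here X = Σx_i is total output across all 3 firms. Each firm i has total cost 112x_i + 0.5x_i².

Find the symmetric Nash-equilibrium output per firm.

A representative firm's profit is π_i = x_i(389 − X) − 112x_i − 0.5x_i², with X = x_i + Σ_{j≠i} x_j.
First-order condition: 277 − 3x_i − Σ_{j≠i} x_j = 0.
With identical firms, set every x_j = x: then 277 − 3x − 2x = 0, i.e. x = 277/5 = 55.4.

55.4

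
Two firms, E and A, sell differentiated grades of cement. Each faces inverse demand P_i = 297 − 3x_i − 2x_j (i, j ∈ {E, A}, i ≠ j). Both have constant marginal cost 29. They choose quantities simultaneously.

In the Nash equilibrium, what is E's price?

Firm E's profit: π = x_E(297 − 3x_E − 2x_A) − 29x_E.
∂π/∂x_E = 268 − 6x_E − 2x_A = 0 ⇒ x_E = 134/3 − (1/3)x_A.
Setting x_E = x_A in the reaction function: x_E = 134/3 − (1/3)x_E, so x_E = (134/3) / (4/3) = 33.5.
P_E = 297 − 3·33.5 − 2·33.5 = 129.5.

129.5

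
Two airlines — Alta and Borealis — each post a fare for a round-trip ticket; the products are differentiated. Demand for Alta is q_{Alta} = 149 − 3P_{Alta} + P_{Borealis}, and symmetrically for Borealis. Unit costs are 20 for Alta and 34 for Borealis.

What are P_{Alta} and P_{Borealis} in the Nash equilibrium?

43, 49

Alta's profit: π = (P_{Alta} − 20)(149 − 3P_{Alta} + P_{Borealis}).
∂π/∂P_{Alta} = 209 − 6P_{Alta} + P_{Borealis} = 0 ⇒ P_{Alta} = 209/6 + (1/6)P_{Borealis}.
Similarly P_{Borealis} = 251/6 + (1/6)P_{Alta}.
Solving the two reaction functions simultaneously: (1 − (1/6)(1/6))P_{Alta} = 209/6 + (1/6)·(251/6), so (35/36)P_{Alta} = 1505/36 and P_{Alta} = 43.
Then P_{Borealis} = 251/6 + (1/6)·43 = 49.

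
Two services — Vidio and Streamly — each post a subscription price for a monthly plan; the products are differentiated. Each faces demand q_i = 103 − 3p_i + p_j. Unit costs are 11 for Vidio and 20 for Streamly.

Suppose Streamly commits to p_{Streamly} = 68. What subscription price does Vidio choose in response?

Vidio's profit: π = (p_{Vidio} − 11)(103 − 3p_{Vidio} + p_{Streamly}).
∂π/∂p_{Vidio} = 136 − 6p_{Vidio} + p_{Streamly} = 0 ⇒ p_{Vidio} = 68/3 + (1/6)p_{Streamly}.
At p_{Streamly} = 68: p_{Vidio} = 68/3 + (1/6)·68 = 34.

34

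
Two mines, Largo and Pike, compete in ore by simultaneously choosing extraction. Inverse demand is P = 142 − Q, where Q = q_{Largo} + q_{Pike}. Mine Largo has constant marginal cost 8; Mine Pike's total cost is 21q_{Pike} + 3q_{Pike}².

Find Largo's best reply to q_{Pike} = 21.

Mine Largo's profit: π = q_{Largo}(142 − (q_{Largo} + q_{Pike})) − 8q_{Largo}.
∂π/∂q_{Largo} = 134 − 2q_{Largo} − q_{Pike} = 0, so q_{Largo} = 67 − 0.5q_{Pike}.
At q_{Pike} = 21: q_{Largo} = 67 − 0.5·21 = 56.5.

56.5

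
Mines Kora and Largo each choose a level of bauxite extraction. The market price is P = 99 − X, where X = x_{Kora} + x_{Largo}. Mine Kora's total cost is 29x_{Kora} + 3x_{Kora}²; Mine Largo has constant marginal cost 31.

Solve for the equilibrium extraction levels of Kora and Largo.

4.8, 31.6

Mine Kora's profit: π = x_{Kora}(99 − (x_{Kora} + x_{Largo})) − 29x_{Kora} − 3x_{Kora}².
∂π/∂x_{Kora} = 70 − 8x_{Kora} − x_{Largo} = 0, so x_{Kora} = 8.75 − 0.125x_{Largo}.
For Largo: ∂π/∂x_{Largo} = 68 − 2x_{Largo} − x_{Kora} = 0 ⇒ x_{Largo} = 34 − 0.5x_{Kora}.
Plugging x_{Largo} into Kora's best response: x_{Kora} = 8.75 − 0.125(34 − 0.5x_{Kora}) ⇒ 0.9375x_{Kora} = 4.5, so x_{Kora} = 4.8.
Then x_{Largo} = 34 − 0.5·4.8 = 31.6.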